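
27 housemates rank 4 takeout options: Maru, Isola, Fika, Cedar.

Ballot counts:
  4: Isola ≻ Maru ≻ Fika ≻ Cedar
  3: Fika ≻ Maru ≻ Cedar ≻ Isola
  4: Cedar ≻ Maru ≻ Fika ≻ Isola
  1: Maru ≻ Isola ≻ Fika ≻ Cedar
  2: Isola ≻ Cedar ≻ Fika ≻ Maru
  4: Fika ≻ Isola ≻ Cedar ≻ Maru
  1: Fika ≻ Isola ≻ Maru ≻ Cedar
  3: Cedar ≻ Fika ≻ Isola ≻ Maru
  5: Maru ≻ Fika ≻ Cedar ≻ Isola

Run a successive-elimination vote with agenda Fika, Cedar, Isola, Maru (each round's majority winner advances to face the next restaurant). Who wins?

Round 1: Fika vs Cedar — 18–9, Fika advances.
Round 2: Fika vs Isola — 20–7, Fika advances.
Round 3: Fika vs Maru — 13–14, Maru advances.
Maru survives the agenda.

Maru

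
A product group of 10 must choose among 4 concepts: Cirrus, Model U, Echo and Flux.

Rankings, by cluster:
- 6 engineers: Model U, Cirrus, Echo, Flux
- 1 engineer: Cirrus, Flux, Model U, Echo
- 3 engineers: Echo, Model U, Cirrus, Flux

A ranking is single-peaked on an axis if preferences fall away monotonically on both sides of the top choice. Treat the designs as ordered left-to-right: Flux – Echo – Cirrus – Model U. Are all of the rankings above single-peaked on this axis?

no

Axis positions: Flux=1, Echo=2, Cirrus=3, Model U=4.
Cluster 1 (peak Model U at position 4): ranking walks positions 4-3-2-1, expanding outward from the peak — single-peaked.
Cluster 2: ranking walks positions 3-1-4-2; Flux is ranked above Echo even though Echo lies between Flux and the peak Cirrus on the axis — preferences dip and rise again. Not single-peaked.
Cluster 3: ranking walks positions 2-4-3-1; Model U is ranked above Cirrus even though Cirrus lies between Model U and the peak Echo on the axis — preferences dip and rise again. Not single-peaked.
Cluster 2 violates single-peakedness, so the profile is not single-peaked on this axis.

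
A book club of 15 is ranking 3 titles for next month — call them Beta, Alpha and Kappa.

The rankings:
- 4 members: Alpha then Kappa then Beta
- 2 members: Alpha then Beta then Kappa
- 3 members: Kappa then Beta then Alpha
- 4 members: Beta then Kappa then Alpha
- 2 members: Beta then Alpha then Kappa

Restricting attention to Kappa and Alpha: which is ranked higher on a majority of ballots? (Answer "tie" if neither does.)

Ballots ranking Kappa above Alpha: 3 + 4 = 7.
Ballots ranking Alpha above Kappa: 15 − 7 = 8.
Alpha wins the head-to-head 8–7.

Alpha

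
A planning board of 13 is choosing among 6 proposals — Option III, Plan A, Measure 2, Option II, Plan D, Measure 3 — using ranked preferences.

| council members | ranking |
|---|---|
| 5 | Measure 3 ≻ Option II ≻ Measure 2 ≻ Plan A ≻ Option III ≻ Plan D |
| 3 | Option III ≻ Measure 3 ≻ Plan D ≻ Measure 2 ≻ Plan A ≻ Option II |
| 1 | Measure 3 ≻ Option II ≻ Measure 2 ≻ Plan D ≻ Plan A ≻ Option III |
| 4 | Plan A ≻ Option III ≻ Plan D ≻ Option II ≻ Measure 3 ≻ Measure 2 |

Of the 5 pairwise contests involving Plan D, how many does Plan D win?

Plan D against each rival (13 council members):
Plan D vs Option III: Option III, 12–1.
Plan D vs Plan A: Plan D preferred on 3+1 = 4 ballots; Plan A wins 9–4.
Plan D vs Measure 2: 3+4 = 7 for Plan D, 6 for Measure 2 — Plan D by 7–6.
Plan D–Option II: Plan D 7–6.
Plan D vs Measure 3: Measure 3 wins 9–4.
Plan D beats Measure 2, Option II; loses to Option III, Plan A, Measure 3 — 2 pairwise wins.

2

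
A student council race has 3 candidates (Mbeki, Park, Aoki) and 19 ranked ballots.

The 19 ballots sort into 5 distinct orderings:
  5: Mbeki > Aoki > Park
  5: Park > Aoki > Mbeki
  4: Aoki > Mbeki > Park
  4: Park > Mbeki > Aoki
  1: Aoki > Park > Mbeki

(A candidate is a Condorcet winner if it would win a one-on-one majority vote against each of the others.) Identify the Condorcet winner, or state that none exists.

Aoki

Head-to-head results (19 voters):
Mbeki vs Park: 5+4 = 9 for Mbeki, 10 for Park — Park by 10–9.
Mbeki vs Aoki: 5+4 = 9 for Mbeki, 10 for Aoki — Aoki by 10–9.
Park vs Aoki: 5+4 = 9 for Park, 10 for Aoki — Aoki by 10–9.
Only Aoki has no losses; Aoki is the Condorcet winner.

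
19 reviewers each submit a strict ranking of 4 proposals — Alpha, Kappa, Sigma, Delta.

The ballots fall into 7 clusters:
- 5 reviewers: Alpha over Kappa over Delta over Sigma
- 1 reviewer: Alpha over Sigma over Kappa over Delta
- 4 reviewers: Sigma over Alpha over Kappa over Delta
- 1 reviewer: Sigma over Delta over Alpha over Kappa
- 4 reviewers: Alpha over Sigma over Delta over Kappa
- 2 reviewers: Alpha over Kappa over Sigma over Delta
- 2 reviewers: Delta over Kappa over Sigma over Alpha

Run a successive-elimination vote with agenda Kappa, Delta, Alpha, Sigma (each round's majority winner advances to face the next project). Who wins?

Round 1: Kappa vs Delta — 12–7, Kappa advances.
Round 2: Kappa vs Alpha — 2–17, Alpha advances.
Round 3: Alpha vs Sigma — 12–7, Alpha advances.
Alpha survives the agenda.

Alpha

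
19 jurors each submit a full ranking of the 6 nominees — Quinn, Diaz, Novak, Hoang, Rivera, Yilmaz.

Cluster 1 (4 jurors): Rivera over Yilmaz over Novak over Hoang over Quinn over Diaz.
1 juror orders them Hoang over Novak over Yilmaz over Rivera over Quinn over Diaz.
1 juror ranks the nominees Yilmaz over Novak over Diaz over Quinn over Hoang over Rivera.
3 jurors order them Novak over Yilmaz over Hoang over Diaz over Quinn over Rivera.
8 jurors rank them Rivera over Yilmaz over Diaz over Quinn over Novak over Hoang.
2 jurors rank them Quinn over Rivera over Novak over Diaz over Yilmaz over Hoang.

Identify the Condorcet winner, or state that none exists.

Check each pair by majority over 19 ballots:
Quinn vs Diaz: Diaz, 12–7.
Quinn vs Novak: Quinn, 10–9.
Quinn vs Hoang: Quinn wins 11–8.
Quinn vs Rivera: Rivera wins 13–6.
Quinn vs Yilmaz: Yilmaz, 17–2.
Diaz–Novak: Novak 11–8.
Diaz–Hoang: Diaz 11–8.
Diaz–Rivera: Rivera 15–4.
Diaz vs Yilmaz: Yilmaz, 17–2.
Novak vs Hoang: Novak wins 18–1.
Novak vs Rivera: Rivera, 14–5.
Novak vs Yilmaz: Yilmaz wins 13–6.
Hoang vs Rivera: Rivera, 14–5.
Hoang–Yilmaz: Yilmaz 18–1.
Rivera–Yilmaz: Rivera 14–5.
Rivera wins every pairwise contest, so Rivera is the Condorcet winner.

Rivera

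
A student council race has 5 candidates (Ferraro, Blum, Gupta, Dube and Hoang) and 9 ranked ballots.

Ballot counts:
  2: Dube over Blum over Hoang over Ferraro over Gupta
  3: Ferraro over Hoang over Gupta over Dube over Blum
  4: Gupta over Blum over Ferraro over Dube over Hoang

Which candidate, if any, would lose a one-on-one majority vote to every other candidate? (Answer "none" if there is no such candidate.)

none

Pairwise majorities:
Ferraro–Blum: Blum 6–3.
Ferraro vs Gupta: Ferraro, 5–4.
Ferraro vs Dube: Ferraro wins 7–2.
Ferraro vs Hoang: Ferraro preferred on 3+4 = 7 ballots; Ferraro wins 7–2.
Blum vs Gupta: Gupta, 7–2.
Blum vs Dube: Dube wins 5–4.
Blum vs Hoang: Blum, 6–3.
Gupta vs Dube: Gupta preferred on 3+4 = 7 ballots; Gupta wins 7–2.
Gupta vs Hoang: 4 to 5, Hoang.
Dube vs Hoang: Dube preferred on 2+4 = 6 ballots; Dube wins 6–3.
Each candidate has at least one pairwise win (Ferraro beats Gupta; Blum beats Ferraro; Gupta beats Blum; Dube beats Blum; Hoang beats Gupta) — no Condorcet loser.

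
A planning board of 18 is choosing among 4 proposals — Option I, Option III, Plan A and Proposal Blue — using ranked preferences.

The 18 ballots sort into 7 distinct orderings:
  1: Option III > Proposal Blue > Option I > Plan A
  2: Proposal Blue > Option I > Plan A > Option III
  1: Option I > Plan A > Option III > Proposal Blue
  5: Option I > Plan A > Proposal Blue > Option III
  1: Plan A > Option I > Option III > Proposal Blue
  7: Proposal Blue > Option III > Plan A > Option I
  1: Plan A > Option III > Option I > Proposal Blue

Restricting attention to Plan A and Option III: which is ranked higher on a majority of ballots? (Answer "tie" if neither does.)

Plan A

Ballots ranking Plan A above Option III: 2 + 1 + 5 + 1 + 1 = 10.
Ballots ranking Option III above Plan A: 18 − 10 = 8.
Plan A wins the head-to-head 10–8.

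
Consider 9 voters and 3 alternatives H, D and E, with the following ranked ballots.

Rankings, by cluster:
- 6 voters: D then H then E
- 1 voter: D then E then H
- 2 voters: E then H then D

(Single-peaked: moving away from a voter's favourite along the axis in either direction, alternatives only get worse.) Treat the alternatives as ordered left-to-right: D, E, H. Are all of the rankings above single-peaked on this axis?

no

Axis positions: D=1, E=2, H=3.
Cluster 1: ranking walks positions 1-3-2; H is ranked above E even though E lies between H and the peak D on the axis — preferences dip and rise again. Not single-peaked.
Cluster 2 (peak D at position 1): ranking walks positions 1-2-3, expanding outward from the peak — single-peaked.
Cluster 3 (peak E at position 2): ranking walks positions 2-3-1, expanding outward from the peak — single-peaked.
Cluster 1 violates single-peakedness, so the profile is not single-peaked on this axis.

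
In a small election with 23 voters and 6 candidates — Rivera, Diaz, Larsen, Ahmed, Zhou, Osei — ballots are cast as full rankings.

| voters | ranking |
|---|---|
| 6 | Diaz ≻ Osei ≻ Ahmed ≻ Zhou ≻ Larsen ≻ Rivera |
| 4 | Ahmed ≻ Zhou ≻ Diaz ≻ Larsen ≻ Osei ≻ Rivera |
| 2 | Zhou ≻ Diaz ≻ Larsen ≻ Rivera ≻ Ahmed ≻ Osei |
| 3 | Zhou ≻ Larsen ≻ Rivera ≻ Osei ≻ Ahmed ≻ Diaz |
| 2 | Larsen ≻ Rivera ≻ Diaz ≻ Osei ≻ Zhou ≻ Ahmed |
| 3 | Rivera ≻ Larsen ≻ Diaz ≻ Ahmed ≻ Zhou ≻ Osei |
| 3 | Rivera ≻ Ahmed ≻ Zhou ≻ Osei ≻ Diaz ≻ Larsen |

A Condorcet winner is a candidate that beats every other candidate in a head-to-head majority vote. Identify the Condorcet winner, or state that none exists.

none

Pairwise majorities:
Rivera vs Diaz: Diaz, 12–11.
Rivera–Larsen: Larsen 17–6.
Rivera vs Ahmed: 13 to 10, Rivera.
Rivera vs Zhou: 8 to 15, Zhou.
Rivera vs Osei: Rivera wins 13–10.
Diaz vs Larsen: 15 to 8, Diaz.
Diaz–Ahmed: Diaz 13–10.
Diaz vs Zhou: Diaz is ranked higher on 6+2+3 = 11 ballots, Zhou on 12. Zhou wins 12–11.
Diaz vs Osei: Diaz wins 17–6.
Larsen vs Ahmed: 2+3+2+3 = 10 for Larsen, 13 for Ahmed — Ahmed by 13–10.
Larsen vs Zhou: 5 to 18, Zhou.
Larsen vs Osei: Larsen is ranked higher on 4+2+3+2+3 = 14 ballots, Osei on 9. Larsen wins 14–9.
Ahmed vs Zhou: 6+4+3+3 = 16 for Ahmed, 7 for Zhou — Ahmed by 16–7.
Ahmed vs Osei: Ahmed, 12–11.
Zhou vs Osei: 4+2+3+3+3 = 15 for Zhou, 8 for Osei — Zhou by 15–8.
Each candidate drops at least one matchup (Rivera loses to Diaz; Diaz loses to Zhou; Larsen loses to Diaz; Ahmed loses to Rivera; Zhou loses to Ahmed; Osei loses to Rivera); the cycle Rivera → Ahmed → Larsen → Rivera rules out a Condorcet winner.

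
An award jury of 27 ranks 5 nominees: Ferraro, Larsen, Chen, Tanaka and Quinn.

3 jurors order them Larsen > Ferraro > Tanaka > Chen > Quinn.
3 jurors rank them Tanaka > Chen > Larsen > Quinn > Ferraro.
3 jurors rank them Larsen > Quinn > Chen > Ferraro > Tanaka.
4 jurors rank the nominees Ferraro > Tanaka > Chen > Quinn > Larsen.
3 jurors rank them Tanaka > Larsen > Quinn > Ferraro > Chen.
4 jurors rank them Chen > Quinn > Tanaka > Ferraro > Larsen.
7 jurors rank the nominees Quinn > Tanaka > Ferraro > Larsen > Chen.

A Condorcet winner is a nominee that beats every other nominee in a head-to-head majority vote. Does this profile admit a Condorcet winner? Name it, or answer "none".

none

Pairwise majorities:
Ferraro vs Larsen: Ferraro, 15–12.
Ferraro–Chen: Ferraro 17–10.
Ferraro vs Tanaka: Tanaka, 17–10.
Ferraro–Quinn: Quinn 20–7.
Larsen vs Chen: Larsen, 16–11.
Larsen vs Tanaka: Tanaka wins 21–6.
Larsen–Quinn: Quinn 15–12.
Chen vs Tanaka: Tanaka, 20–7.
Chen–Quinn: Chen 14–13.
Tanaka–Quinn: Quinn 14–13.
Every nominee loses at least once (Ferraro loses to Tanaka; Larsen loses to Ferraro; Chen loses to Ferraro; Tanaka loses to Quinn; Quinn loses to Chen). The majority relation contains the cycle Ferraro beats Chen beats Quinn beats Ferraro, so there is no Condorcet winner.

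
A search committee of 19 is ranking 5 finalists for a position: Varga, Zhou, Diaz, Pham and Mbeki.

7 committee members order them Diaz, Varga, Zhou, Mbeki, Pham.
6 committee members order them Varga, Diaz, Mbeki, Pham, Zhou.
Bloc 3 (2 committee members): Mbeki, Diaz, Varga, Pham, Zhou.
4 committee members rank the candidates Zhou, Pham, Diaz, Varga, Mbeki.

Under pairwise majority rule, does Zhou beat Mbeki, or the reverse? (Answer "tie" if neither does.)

Ballots ranking Zhou above Mbeki: 7 + 4 = 11.
Ballots ranking Mbeki above Zhou: 19 − 11 = 8.
Zhou wins the head-to-head 11–8.

Zhou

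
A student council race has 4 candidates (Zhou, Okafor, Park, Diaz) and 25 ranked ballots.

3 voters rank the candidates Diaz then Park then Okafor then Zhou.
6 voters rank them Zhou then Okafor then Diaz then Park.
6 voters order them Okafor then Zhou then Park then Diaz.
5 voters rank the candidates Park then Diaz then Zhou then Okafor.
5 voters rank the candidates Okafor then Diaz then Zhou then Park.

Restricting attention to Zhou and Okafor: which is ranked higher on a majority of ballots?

Okafor

Ballots ranking Zhou above Okafor: 6 + 5 = 11.
Ballots ranking Okafor above Zhou: 25 − 11 = 14.
Okafor wins the head-to-head 14–11.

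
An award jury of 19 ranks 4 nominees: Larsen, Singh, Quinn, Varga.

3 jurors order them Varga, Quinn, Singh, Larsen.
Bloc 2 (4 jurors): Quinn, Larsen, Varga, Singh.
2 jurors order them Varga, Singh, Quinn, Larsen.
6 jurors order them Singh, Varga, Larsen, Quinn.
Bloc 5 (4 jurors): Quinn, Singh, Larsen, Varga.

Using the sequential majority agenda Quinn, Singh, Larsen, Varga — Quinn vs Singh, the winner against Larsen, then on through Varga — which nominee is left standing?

Varga

Round 1: Quinn vs Singh — 11–8, Quinn advances.
Round 2: Quinn vs Larsen — 13–6, Quinn advances.
Round 3: Quinn vs Varga — 8–11, Varga advances.
The agenda winner is Varga.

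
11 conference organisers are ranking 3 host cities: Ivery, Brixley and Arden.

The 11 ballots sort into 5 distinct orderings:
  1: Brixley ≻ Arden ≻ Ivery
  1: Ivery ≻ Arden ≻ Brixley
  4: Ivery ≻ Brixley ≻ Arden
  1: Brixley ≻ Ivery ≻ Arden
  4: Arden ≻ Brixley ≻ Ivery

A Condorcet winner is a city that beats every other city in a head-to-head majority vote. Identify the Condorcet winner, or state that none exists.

Brixley

Head-to-head results (11 organisers):
Ivery vs Brixley: Brixley, 6–5.
Ivery vs Arden: Ivery wins 6–5.
Brixley vs Arden: Brixley, 6–5.
Brixley beats each of Ivery, Arden — Brixley is the Condorcet winner.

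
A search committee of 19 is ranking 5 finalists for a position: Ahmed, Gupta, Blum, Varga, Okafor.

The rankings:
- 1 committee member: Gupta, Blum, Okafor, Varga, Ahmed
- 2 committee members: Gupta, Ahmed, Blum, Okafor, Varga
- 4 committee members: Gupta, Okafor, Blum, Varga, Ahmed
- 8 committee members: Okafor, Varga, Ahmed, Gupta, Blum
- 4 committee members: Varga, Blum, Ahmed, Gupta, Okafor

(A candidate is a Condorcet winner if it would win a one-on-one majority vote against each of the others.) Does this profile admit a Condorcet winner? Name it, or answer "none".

none

Check each pair by majority over 19 ballots:
Ahmed vs Gupta: Ahmed wins 12–7.
Ahmed vs Blum: Ahmed, 10–9.
Ahmed–Varga: Varga 17–2.
Ahmed–Okafor: Okafor 13–6.
Gupta vs Blum: Gupta wins 15–4.
Gupta vs Varga: Varga wins 12–7.
Gupta vs Okafor: Gupta, 11–8.
Blum–Varga: Varga 12–7.
Blum vs Okafor: Okafor wins 12–7.
Varga vs Okafor: Okafor, 15–4.
Every candidate loses at least once (Ahmed loses to Varga; Gupta loses to Ahmed; Blum loses to Ahmed; Varga loses to Okafor; Okafor loses to Gupta). The majority relation contains the cycle Ahmed beats Gupta beats Okafor beats Ahmed, so there is no Condorcet winner.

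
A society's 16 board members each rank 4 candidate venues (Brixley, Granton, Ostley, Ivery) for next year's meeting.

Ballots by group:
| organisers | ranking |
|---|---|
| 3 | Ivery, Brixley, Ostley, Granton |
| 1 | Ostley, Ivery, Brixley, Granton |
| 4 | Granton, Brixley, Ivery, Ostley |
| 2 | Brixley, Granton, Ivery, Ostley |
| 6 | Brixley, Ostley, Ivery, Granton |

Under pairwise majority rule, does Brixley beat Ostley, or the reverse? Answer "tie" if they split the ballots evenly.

Brixley

Ballots ranking Brixley above Ostley: 3 + 4 + 2 + 6 = 15.
Ballots ranking Ostley above Brixley: 16 − 15 = 1.
Brixley wins the head-to-head 15–1.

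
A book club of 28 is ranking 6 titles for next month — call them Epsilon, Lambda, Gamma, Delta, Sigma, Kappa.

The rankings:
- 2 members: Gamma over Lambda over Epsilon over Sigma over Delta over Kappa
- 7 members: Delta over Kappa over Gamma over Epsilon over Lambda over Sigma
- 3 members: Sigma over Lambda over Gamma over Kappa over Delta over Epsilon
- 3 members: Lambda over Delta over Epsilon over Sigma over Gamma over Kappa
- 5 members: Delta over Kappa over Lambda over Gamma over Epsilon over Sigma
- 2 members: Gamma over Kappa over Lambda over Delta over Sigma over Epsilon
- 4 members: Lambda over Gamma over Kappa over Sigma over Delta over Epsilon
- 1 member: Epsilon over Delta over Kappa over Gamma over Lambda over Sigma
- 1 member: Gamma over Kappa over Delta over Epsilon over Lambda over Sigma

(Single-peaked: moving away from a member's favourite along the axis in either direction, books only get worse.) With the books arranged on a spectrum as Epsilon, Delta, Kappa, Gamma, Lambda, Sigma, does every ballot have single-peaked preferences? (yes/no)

Axis positions: Epsilon=1, Delta=2, Kappa=3, Gamma=4, Lambda=5, Sigma=6.
Ballot type 1: ranking walks positions 4-5-1-6-2-3; Epsilon is ranked above Kappa even though Kappa lies between Epsilon and the peak Gamma on the axis — preferences dip and rise again. Not single-peaked.
Ballot type 2 (peak Delta at position 2): ranking walks positions 2-3-4-1-5-6, expanding outward from the peak — single-peaked.
Ballot type 3 (peak Sigma at position 6): ranking walks positions 6-5-4-3-2-1, expanding outward from the peak — single-peaked.
Ballot type 4: ranking walks positions 5-2-1-6-4-3; Delta is ranked above Gamma even though Gamma lies between Delta and the peak Lambda on the axis — preferences dip and rise again. Not single-peaked.
Ballot type 5: ranking walks positions 2-3-5-4-1-6; Lambda is ranked above Gamma even though Gamma lies between Lambda and the peak Delta on the axis — preferences dip and rise again. Not single-peaked.
Ballot type 6 (peak Gamma at position 4): ranking walks positions 4-3-5-2-6-1, expanding outward from the peak — single-peaked.
Ballot type 7 (peak Lambda at position 5): ranking walks positions 5-4-3-6-2-1, expanding outward from the peak — single-peaked.
Ballot type 8 (peak Epsilon at position 1): ranking walks positions 1-2-3-4-5-6, expanding outward from the peak — single-peaked.
Ballot type 9 (peak Gamma at position 4): ranking walks positions 4-3-2-1-5-6, expanding outward from the peak — single-peaked.
Ballot type 1 violates single-peakedness, so the profile is not single-peaked on this axis.

no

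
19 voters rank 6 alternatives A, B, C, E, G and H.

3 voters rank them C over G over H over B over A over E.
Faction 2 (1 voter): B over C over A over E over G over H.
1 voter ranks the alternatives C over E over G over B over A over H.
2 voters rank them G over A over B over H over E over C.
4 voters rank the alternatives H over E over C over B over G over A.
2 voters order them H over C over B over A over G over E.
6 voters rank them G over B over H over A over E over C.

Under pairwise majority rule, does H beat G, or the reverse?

Ballots ranking H above G: 4 + 2 = 6.
Ballots ranking G above H: 19 − 6 = 13.
G wins the head-to-head 13–6.

G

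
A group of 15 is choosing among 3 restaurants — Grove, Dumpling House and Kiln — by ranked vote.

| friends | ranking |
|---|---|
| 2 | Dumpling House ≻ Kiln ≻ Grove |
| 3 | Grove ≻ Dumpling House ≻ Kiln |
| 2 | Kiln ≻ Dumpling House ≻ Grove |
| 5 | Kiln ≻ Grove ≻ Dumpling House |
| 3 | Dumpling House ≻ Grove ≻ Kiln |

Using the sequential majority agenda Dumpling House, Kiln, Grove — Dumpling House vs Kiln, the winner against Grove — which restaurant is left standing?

Round 1: Dumpling House vs Kiln — 8–7, Dumpling House advances.
Round 2: Dumpling House vs Grove — 7–8, Grove advances.
Grove survives the agenda.

Grove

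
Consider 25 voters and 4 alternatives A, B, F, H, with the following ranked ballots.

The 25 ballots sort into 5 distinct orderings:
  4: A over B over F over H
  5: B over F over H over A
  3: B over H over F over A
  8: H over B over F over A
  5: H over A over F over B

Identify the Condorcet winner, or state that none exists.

Head-to-head results (25 voters):
A vs B: B wins 16–9.
A vs F: F wins 16–9.
A vs H: H, 21–4.
B vs F: B, 20–5.
B–H: H 13–12.
F–H: H 16–9.
H beats each of A, B, F — H is the Condorcet winner.

H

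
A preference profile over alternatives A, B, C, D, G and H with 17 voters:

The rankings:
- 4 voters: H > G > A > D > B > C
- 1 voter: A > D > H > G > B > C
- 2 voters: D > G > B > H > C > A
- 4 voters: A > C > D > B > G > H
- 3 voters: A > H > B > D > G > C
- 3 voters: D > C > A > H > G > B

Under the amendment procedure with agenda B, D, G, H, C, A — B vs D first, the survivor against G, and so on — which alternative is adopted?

A

Round 1: B vs D — 3–14, D advances.
Round 2: D vs G — 13–4, D advances.
Round 3: D vs H — 10–7, D advances.
Round 4: D vs C — 13–4, D advances.
Round 5: D vs A — 5–12, A advances.
A survives the agenda.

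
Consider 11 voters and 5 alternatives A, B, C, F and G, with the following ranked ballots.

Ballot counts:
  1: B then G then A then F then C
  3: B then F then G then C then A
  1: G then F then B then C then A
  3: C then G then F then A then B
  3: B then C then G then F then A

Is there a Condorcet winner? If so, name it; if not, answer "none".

B

Pairwise majorities:
A vs B: 3 to 8, B.
A vs C: 1 for A, 10 for C — C by 10–1.
A vs F: 1 for A, 10 for F — F by 10–1.
A vs G: 0 to 11, G.
B vs C: 8 to 3, B.
B vs F: B preferred on 1+3+3 = 7 ballots; B wins 7–4.
B vs G: 7 to 4, B.
C vs F: C is ranked higher on 3+3 = 6 ballots, F on 5. C wins 6–5.
C vs G: C is ranked higher on 3+3 = 6 ballots, G on 5. C wins 6–5.
F vs G: 3 for F, 8 for G — G by 8–3.
B beats each of A, C, F, G — B is the Condorcet winner.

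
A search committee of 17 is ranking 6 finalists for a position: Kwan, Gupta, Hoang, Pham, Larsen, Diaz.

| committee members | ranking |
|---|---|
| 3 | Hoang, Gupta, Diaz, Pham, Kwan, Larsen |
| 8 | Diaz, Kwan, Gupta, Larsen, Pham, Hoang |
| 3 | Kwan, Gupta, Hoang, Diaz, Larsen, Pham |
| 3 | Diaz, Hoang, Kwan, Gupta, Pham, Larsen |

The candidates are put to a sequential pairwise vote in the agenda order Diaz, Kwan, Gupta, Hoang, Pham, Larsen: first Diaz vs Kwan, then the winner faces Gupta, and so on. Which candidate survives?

Round 1: Diaz vs Kwan — 14–3, Diaz advances.
Round 2: Diaz vs Gupta — 11–6, Diaz advances.
Round 3: Diaz vs Hoang — 11–6, Diaz advances.
Round 4: Diaz vs Pham — 17–0, Diaz advances.
Round 5: Diaz vs Larsen — 17–0, Diaz advances.
The agenda winner is Diaz.

Diaz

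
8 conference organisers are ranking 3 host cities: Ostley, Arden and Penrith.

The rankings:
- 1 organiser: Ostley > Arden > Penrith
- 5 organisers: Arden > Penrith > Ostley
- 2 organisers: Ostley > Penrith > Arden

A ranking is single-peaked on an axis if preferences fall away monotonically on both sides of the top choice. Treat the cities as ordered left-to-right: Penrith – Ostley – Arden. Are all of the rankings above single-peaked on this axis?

Axis positions: Penrith=1, Ostley=2, Arden=3.
Faction 1 (peak Ostley at position 2): ranking walks positions 2-3-1, expanding outward from the peak — single-peaked.
Faction 2: ranking walks positions 3-1-2; Penrith is ranked above Ostley even though Ostley lies between Penrith and the peak Arden on the axis — preferences dip and rise again. Not single-peaked.
Faction 3 (peak Ostley at position 2): ranking walks positions 2-1-3, expanding outward from the peak — single-peaked.
Faction 2 violates single-peakedness, so the profile is not single-peaked on this axis.

no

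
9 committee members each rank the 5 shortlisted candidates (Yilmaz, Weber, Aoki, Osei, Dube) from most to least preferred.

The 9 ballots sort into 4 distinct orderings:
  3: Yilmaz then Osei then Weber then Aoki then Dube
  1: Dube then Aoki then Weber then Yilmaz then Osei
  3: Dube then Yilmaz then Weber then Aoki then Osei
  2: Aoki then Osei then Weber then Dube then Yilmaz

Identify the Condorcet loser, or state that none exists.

none

Head-to-head results (9 committee members):
Yilmaz vs Weber: 3+3 = 6 for Yilmaz, 3 for Weber — Yilmaz by 6–3.
Yilmaz vs Aoki: Yilmaz, 6–3.
Yilmaz vs Osei: 3+1+3 = 7 for Yilmaz, 2 for Osei — Yilmaz by 7–2.
Yilmaz vs Dube: Yilmaz is ranked higher on 3 ballots, Dube on 6. Dube wins 6–3.
Weber vs Aoki: Weber is ranked higher on 3+3 = 6 ballots, Aoki on 3. Weber wins 6–3.
Weber vs Osei: Weber is ranked higher on 1+3 = 4 ballots, Osei on 5. Osei wins 5–4.
Weber vs Dube: 5 to 4, Weber.
Aoki vs Osei: Aoki preferred on 1+3+2 = 6 ballots; Aoki wins 6–3.
Aoki vs Dube: Aoki preferred on 3+2 = 5 ballots; Aoki wins 5–4.
Osei vs Dube: Osei wins 5–4.
Every candidate wins at least one matchup (Yilmaz beats Weber; Weber beats Aoki; Aoki beats Osei; Osei beats Weber; Dube beats Yilmaz), so there is no Condorcet loser.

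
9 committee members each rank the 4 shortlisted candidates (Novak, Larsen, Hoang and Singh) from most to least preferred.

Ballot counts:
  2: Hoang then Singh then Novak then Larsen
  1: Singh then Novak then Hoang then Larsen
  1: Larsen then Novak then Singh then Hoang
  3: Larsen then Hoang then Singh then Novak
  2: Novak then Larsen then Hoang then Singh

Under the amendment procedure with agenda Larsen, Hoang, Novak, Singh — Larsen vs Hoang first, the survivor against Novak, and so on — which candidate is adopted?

Singh

Round 1: Larsen vs Hoang — 6–3, Larsen advances.
Round 2: Larsen vs Novak — 4–5, Novak advances.
Round 3: Novak vs Singh — 3–6, Singh advances.
The agenda winner is Singh.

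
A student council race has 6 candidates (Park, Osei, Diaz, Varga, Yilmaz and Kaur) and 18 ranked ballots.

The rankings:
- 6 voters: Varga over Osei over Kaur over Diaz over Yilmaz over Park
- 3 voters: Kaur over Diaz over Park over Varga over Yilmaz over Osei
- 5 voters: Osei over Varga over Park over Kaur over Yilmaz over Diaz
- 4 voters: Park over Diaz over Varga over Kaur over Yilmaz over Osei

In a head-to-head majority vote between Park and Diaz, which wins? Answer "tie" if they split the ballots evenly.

Ballots ranking Park above Diaz: 5 + 4 = 9.
Ballots ranking Diaz above Park: 18 − 9 = 9.
9–9: the pair ties.

tie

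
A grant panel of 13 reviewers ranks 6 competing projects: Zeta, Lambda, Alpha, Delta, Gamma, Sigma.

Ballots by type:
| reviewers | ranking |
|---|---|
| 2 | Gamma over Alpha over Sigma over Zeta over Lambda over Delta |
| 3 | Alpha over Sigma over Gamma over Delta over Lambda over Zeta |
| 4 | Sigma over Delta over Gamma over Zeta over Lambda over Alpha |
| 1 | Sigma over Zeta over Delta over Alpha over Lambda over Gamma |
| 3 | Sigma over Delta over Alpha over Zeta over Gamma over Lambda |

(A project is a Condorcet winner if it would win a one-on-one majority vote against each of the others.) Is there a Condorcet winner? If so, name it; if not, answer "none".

Sigma

Check each pair by majority over 13 ballots:
Zeta vs Lambda: Zeta wins 10–3.
Zeta vs Alpha: Alpha wins 8–5.
Zeta vs Delta: Delta wins 10–3.
Zeta vs Gamma: Gamma wins 9–4.
Zeta–Sigma: Sigma 13–0.
Lambda vs Alpha: Alpha wins 9–4.
Lambda vs Delta: Delta, 11–2.
Lambda vs Gamma: Gamma, 12–1.
Lambda vs Sigma: Sigma wins 13–0.
Alpha–Delta: Delta 8–5.
Alpha–Gamma: Alpha 7–6.
Alpha–Sigma: Sigma 8–5.
Delta vs Gamma: Delta wins 8–5.
Delta–Sigma: Sigma 13–0.
Gamma vs Sigma: Sigma, 11–2.
Sigma defeats every rival head-to-head and is the Condorcet winner.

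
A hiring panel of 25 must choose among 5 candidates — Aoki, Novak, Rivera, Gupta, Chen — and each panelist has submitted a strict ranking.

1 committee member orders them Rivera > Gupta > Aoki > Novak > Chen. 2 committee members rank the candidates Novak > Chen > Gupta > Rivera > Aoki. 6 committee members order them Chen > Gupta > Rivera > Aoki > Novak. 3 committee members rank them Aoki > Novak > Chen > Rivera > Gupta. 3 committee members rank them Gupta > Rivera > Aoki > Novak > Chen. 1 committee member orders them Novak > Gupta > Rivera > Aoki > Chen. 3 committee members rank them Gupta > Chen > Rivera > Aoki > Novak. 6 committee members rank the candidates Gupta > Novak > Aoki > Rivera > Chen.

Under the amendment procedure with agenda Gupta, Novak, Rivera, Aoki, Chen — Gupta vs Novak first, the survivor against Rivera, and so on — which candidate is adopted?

Round 1: Gupta vs Novak — 19–6, Gupta advances.
Round 2: Gupta vs Rivera — 21–4, Gupta advances.
Round 3: Gupta vs Aoki — 22–3, Gupta advances.
Round 4: Gupta vs Chen — 14–11, Gupta advances.
Gupta survives the agenda.

Gupta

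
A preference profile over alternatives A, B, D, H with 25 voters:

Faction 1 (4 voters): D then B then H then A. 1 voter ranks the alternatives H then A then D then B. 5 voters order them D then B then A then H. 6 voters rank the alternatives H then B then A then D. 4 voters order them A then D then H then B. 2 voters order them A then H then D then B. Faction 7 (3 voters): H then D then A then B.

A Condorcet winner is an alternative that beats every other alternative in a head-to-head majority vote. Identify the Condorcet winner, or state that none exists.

Check each pair by majority over 25 ballots:
A–B: B 15–10.
A vs D: A wins 13–12.
A–H: H 14–11.
B vs D: D, 19–6.
B–H: H 16–9.
D–H: D 13–12.
No alternative is unbeaten: A loses to B; B loses to D; D loses to A; H loses to D. In particular A beats D beats B beats A is a majority cycle — no Condorcet winner exists.

none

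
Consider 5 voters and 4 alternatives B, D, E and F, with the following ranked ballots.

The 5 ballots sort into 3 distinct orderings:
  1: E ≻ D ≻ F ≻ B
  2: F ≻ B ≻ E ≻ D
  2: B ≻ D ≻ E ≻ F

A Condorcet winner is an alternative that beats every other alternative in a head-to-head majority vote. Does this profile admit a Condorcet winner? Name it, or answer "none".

none

Check each pair by majority over 5 ballots:
B–D: B 4–1.
B vs E: B, 4–1.
B vs F: F, 3–2.
D vs E: E, 3–2.
D–F: D 3–2.
E vs F: E, 3–2.
Each alternative drops at least one matchup (B loses to F; D loses to B; E loses to B; F loses to D); the cycle B > D > F > B rules out a Condorcet winner.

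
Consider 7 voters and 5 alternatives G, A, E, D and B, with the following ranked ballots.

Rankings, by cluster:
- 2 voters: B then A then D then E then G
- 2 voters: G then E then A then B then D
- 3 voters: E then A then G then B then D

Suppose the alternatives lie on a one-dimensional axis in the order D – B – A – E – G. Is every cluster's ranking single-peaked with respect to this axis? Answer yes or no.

Axis positions: D=1, B=2, A=3, E=4, G=5.
Cluster 1 (peak B at position 2): ranking walks positions 2-3-1-4-5, expanding outward from the peak — single-peaked.
Cluster 2 (peak G at position 5): ranking walks positions 5-4-3-2-1, expanding outward from the peak — single-peaked.
Cluster 3 (peak E at position 4): ranking walks positions 4-3-5-2-1, expanding outward from the peak — single-peaked.
Every ranking is single-peaked on this axis.

yes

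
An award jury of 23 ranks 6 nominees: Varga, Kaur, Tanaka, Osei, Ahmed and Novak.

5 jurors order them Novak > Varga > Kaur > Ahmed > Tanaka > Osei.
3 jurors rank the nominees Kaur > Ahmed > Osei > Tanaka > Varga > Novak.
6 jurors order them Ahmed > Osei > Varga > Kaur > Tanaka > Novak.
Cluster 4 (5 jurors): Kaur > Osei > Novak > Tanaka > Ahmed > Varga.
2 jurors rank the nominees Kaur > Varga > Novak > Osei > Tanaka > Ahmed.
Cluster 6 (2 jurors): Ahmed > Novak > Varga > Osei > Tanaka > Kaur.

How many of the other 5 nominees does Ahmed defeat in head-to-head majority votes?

3

Ahmed against each rival (23 jurors):
Ahmed vs Varga: Ahmed wins 16–7.
Ahmed vs Kaur: Kaur, 15–8.
Ahmed vs Tanaka: 5+3+6+2 = 16 for Ahmed, 7 for Tanaka — Ahmed by 16–7.
Ahmed vs Osei: 16 to 7, Ahmed.
Ahmed vs Novak: Novak wins 12–11.
Ahmed beats Varga, Tanaka, Osei; loses to Kaur, Novak — 3 pairwise wins.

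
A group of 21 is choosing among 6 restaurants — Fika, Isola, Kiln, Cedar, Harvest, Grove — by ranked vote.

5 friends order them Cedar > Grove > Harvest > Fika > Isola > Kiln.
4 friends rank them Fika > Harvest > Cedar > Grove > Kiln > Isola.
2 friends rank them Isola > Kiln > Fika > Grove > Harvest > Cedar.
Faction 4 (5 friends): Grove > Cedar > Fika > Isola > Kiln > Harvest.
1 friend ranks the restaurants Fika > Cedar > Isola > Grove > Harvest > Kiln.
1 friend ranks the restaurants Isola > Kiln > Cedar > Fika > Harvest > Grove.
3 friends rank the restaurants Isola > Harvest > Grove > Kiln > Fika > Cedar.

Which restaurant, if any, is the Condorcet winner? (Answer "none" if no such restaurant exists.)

Pairwise majorities:
Fika vs Isola: Fika, 15–6.
Fika vs Kiln: Fika, 15–6.
Fika vs Cedar: Cedar wins 11–10.
Fika vs Harvest: Fika, 13–8.
Fika–Grove: Grove 13–8.
Isola vs Kiln: Isola, 17–4.
Isola vs Cedar: Cedar wins 15–6.
Isola vs Harvest: Isola wins 12–9.
Isola vs Grove: Grove wins 14–7.
Kiln vs Cedar: Cedar, 15–6.
Kiln vs Harvest: Harvest wins 13–8.
Kiln–Grove: Grove 18–3.
Cedar vs Harvest: Cedar, 12–9.
Cedar vs Grove: Cedar wins 11–10.
Harvest–Grove: Grove 13–8.
Cedar wins every pairwise contest, so Cedar is the Condorcet winner.

Cedar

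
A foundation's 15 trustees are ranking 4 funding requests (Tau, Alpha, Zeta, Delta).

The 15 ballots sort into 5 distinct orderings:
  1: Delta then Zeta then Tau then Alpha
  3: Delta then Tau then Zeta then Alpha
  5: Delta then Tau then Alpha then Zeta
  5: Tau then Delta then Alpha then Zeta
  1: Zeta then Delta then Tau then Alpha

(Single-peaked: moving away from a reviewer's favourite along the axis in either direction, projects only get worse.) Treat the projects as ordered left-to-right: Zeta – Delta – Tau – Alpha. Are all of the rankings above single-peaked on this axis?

yes

Axis positions: Zeta=1, Delta=2, Tau=3, Alpha=4.
Group 1 (peak Delta at position 2): ranking walks positions 2-1-3-4, expanding outward from the peak — single-peaked.
Group 2 (peak Delta at position 2): ranking walks positions 2-3-1-4, expanding outward from the peak — single-peaked.
Group 3 (peak Delta at position 2): ranking walks positions 2-3-4-1, expanding outward from the peak — single-peaked.
Group 4 (peak Tau at position 3): ranking walks positions 3-2-4-1, expanding outward from the peak — single-peaked.
Group 5 (peak Zeta at position 1): ranking walks positions 1-2-3-4, expanding outward from the peak — single-peaked.
Every ranking is single-peaked on this axis.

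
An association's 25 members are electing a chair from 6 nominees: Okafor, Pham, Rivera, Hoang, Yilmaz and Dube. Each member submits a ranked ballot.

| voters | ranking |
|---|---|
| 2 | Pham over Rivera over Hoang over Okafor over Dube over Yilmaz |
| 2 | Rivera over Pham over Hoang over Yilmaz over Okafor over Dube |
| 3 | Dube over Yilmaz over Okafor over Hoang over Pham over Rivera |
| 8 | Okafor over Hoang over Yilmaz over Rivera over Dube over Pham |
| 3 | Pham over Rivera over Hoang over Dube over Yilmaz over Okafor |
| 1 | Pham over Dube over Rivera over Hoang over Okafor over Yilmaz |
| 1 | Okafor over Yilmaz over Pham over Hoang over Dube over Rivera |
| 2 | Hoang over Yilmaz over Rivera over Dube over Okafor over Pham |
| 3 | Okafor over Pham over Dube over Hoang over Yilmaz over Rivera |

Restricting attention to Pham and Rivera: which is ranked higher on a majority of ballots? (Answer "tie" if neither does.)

Pham

Ballots ranking Pham above Rivera: 2 + 3 + 3 + 1 + 1 + 3 = 13.
Ballots ranking Rivera above Pham: 25 − 13 = 12.
Pham wins the head-to-head 13–12.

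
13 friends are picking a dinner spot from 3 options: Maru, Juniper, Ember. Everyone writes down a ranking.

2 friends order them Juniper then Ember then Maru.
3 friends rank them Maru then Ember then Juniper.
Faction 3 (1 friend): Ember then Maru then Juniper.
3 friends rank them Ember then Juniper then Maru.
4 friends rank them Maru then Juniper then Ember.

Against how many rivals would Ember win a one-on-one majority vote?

Ember against each rival (13 friends):
Ember–Maru: Maru 7–6.
Ember vs Juniper: Ember wins 7–6.
Ember beats Juniper; loses to Maru — 1 pairwise win.

1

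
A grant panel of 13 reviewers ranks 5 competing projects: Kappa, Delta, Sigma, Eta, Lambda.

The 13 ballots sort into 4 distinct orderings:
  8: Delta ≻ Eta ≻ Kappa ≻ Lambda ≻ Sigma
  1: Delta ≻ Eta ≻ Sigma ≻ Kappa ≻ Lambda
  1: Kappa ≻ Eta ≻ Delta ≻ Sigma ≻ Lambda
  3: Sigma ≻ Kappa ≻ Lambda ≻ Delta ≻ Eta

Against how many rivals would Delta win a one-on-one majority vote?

Delta against each rival (13 reviewers):
Delta vs Kappa: 9 to 4, Delta.
Delta vs Sigma: Delta preferred on 8+1+1 = 10 ballots; Delta wins 10–3.
Delta vs Eta: Delta, 12–1.
Delta–Lambda: Delta 10–3.
Delta beats Kappa, Sigma, Eta, Lambda — 4 pairwise wins.

4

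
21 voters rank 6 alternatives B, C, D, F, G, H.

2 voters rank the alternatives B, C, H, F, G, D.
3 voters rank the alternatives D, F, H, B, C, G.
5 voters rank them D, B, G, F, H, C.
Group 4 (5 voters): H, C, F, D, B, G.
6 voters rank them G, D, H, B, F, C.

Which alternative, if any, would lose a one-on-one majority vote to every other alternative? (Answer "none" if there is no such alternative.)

C

Pairwise majorities:
B vs C: B wins 16–5.
B vs D: D wins 19–2.
B vs F: B, 13–8.
B vs G: B, 15–6.
B vs H: 7 to 14, H.
C vs D: C preferred on 2+5 = 7 ballots; D wins 14–7.
C vs F: 7 to 14, F.
C–G: G 11–10.
C vs H: H, 19–2.
D vs F: D is ranked higher on 3+5+6 = 14 ballots, F on 7. D wins 14–7.
D vs G: 13 to 8, D.
D vs H: 14 to 7, D.
F vs G: G wins 11–10.
F vs H: H, 13–8.
G vs H: 11 to 10, G.
C loses to every other alternative — it is the Condorcet loser.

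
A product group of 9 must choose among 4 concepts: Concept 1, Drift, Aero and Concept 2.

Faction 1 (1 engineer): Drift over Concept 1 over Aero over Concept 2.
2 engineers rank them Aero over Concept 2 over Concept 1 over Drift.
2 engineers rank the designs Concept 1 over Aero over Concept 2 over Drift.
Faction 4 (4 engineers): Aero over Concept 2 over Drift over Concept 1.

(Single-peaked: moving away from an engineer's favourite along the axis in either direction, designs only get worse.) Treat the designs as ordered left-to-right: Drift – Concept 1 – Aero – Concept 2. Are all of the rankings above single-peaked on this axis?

Axis positions: Drift=1, Concept 1=2, Aero=3, Concept 2=4.
Faction 1 (peak Drift at position 1): ranking walks positions 1-2-3-4, expanding outward from the peak — single-peaked.
Faction 2 (peak Aero at position 3): ranking walks positions 3-4-2-1, expanding outward from the peak — single-peaked.
Faction 3 (peak Concept 1 at position 2): ranking walks positions 2-3-4-1, expanding outward from the peak — single-peaked.
Faction 4: ranking walks positions 3-4-1-2; Drift is ranked above Concept 1 even though Concept 1 lies between Drift and the peak Aero on the axis — preferences dip and rise again. Not single-peaked.
Faction 4 violates single-peakedness, so the profile is not single-peaked on this axis.

no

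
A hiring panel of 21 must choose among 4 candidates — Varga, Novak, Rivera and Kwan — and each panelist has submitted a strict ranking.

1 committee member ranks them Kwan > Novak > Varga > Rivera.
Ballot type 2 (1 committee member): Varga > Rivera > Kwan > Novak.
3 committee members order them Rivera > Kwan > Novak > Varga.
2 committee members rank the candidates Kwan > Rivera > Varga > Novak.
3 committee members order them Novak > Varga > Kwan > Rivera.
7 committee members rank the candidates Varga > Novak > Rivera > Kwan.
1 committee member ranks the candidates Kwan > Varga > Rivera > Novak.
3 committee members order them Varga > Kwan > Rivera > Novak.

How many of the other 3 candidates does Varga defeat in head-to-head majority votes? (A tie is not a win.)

3

Varga against each rival (21 committee members):
Varga vs Novak: 14 to 7, Varga.
Varga vs Rivera: Varga, 16–5.
Varga vs Kwan: 14 to 7, Varga.
Varga beats Novak, Rivera, Kwan — 3 pairwise wins.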